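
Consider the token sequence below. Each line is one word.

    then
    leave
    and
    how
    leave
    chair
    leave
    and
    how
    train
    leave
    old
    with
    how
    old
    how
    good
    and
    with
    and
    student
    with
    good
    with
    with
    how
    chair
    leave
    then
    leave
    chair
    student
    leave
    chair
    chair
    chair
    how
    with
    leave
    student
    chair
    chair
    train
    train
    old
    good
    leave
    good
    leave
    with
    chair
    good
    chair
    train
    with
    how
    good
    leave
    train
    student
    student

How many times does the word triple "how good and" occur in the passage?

1

Scanning the 59 overlapping trigram windows for "how good and":
  position 16–18: how good and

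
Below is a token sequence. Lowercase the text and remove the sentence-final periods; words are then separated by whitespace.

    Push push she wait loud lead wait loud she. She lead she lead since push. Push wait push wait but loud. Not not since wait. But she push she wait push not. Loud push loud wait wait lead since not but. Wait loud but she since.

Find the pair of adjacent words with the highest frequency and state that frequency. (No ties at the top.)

"wait loud", 3 times

Bigram frequencies (highest first):
  wait loud: 3
  push push: 2
  push she: 2
  she wait: 2
  she lead: 2
  lead since: 2
  … (28 more, each ≤ 2)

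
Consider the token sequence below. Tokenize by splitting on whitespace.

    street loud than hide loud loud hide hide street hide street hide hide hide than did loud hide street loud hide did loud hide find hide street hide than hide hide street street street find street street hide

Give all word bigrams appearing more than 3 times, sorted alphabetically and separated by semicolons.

hide hide; hide street; loud hide; street hide

Bigram counts meeting the condition (more than 3 times):
  hide hide: 4
  hide street: 5
  loud hide: 4
  street hide: 4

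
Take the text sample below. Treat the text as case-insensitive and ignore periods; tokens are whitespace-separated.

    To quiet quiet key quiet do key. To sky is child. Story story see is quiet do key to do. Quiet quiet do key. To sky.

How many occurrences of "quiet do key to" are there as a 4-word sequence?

Scanning the 23 overlapping 4-gram windows for "quiet do key to":
  position 5–8: quiet do key to
  position 16–19: quiet do key to
  position 22–25: quiet do key to

3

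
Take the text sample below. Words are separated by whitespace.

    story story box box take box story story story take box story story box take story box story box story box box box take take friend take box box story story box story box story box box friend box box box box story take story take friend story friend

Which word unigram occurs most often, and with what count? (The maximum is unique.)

Unigram frequencies (highest first):
  box: 20
  story: 17
  take: 8
  friend: 4

"box", 20 times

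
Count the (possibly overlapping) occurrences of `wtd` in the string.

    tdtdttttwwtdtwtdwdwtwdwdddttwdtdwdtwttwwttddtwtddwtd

Sliding a length-3 window over the 52 characters (50 positions):
  position 10–12: wtd
  position 14–16: wtd
  position 46–48: wtd
  position 50–52: wtd

4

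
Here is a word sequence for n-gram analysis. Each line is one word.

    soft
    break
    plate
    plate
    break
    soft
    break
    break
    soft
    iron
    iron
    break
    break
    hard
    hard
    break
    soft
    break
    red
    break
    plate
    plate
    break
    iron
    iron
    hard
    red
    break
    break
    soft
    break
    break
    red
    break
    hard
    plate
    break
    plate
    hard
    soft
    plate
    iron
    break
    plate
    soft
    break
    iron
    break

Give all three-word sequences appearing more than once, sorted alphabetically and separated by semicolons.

Trigram counts meeting the condition (more than once):
  break break soft: 2
  break plate plate: 2
  break red break: 2
  break soft break: 3
  plate plate break: 2
  soft break break: 2

break break soft; break plate plate; break red break; break soft break; plate plate break; soft break break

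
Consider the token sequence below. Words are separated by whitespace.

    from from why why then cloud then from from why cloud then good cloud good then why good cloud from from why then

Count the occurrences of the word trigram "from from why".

3

Scanning the 21 overlapping trigram windows for "from from why":
  position 1–3: from from why
  position 8–10: from from why
  position 20–22: from from why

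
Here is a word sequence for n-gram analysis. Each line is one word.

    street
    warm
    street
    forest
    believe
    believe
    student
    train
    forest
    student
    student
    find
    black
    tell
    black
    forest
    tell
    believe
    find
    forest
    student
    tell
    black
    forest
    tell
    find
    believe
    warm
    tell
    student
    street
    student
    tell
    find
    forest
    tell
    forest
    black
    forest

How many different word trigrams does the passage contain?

39 tokens → 37 trigram windows in total.
Repeated trigrams (each contributes count−1 duplicates):
  black forest tell: 2
  tell black forest: 2
2 duplicate windows → 37 − 2 = 35 distinct.

35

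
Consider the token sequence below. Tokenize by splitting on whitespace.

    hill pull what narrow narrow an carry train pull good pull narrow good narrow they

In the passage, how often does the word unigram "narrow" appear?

4

Scanning the 15 tokens for "narrow":
  position 4: narrow
  position 5: narrow
  position 12: narrow
  position 14: narrow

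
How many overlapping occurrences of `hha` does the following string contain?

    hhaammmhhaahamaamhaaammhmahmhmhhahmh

Sliding a length-3 window over the 36 characters (34 positions):
  position 1–3: hha
  position 8–10: hha
  position 31–33: hha

3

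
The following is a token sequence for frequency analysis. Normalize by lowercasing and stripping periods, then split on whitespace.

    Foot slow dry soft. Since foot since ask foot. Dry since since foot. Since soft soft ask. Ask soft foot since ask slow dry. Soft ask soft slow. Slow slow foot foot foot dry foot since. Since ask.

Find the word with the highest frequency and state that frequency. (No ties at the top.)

"foot", 9 times

Unigram frequencies (highest first):
  foot: 9
  since: 8
  soft: 6
  ask: 6
  slow: 5
  dry: 4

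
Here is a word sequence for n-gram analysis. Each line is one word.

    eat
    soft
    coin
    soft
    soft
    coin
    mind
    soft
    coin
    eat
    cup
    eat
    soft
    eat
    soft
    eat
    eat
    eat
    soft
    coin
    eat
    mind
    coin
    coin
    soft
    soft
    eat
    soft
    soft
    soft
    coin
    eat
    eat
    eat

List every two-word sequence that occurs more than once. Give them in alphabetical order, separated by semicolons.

coin eat; coin soft; eat eat; eat soft; soft coin; soft eat; soft soft

Bigram counts meeting the condition (more than once):
  coin eat: 3
  coin soft: 2
  eat eat: 4
  eat soft: 5
  soft coin: 5
  soft eat: 3
  soft soft: 4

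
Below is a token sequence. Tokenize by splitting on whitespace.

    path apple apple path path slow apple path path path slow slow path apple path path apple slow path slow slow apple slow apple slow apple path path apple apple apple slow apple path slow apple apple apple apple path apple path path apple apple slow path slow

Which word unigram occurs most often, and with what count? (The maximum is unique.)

"apple", 19 times

Unigram frequencies (highest first):
  apple: 19
  path: 17
  slow: 12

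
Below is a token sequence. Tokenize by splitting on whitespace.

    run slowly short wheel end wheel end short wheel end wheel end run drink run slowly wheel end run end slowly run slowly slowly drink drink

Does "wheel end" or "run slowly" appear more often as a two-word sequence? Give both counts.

"wheel end" (5 vs 3)

"wheel end": 5 occurrences
"run slowly": 3 occurrences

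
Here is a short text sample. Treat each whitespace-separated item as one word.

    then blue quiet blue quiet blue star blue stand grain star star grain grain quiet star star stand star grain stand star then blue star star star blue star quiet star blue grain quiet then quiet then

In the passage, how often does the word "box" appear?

Scanning the 37 tokens for "box":
  (none found)

0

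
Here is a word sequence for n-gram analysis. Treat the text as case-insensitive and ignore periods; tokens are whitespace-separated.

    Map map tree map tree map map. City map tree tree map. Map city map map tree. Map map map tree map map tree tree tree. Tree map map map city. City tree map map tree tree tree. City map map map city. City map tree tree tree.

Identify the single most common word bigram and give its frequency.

"map map", 12 times

Bigram frequencies (highest first):
  map map: 12
  map tree: 8
  tree tree: 8
  tree map: 7
  map city: 4
  city map: 4
  … (3 more, each ≤ 2)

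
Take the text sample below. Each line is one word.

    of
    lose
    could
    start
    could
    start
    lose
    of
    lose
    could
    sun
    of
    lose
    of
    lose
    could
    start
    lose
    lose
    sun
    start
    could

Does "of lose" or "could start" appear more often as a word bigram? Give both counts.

"of lose" (4 vs 3)

"of lose": 4 occurrences
"could start": 3 occurrences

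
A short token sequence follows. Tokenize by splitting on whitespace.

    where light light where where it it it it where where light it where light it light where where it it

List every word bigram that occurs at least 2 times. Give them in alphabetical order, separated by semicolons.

it it; it where; light it; light where; where it; where light; where where

Bigram counts meeting the condition (at least 2 times):
  it it: 4
  it where: 2
  light it: 2
  light where: 2
  where it: 2
  where light: 3
  where where: 3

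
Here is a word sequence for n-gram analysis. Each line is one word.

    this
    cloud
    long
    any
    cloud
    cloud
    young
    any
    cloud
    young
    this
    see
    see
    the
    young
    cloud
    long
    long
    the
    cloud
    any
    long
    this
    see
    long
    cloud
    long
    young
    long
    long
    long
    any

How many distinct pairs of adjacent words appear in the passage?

23

32 tokens → 31 bigram windows in total.
Repeated bigrams (each contributes count−1 duplicates):
  cloud long: 3
  long long: 3
  any cloud: 2
  cloud young: 2
  long any: 2
  this see: 2
8 duplicate windows → 31 − 8 = 23 distinct.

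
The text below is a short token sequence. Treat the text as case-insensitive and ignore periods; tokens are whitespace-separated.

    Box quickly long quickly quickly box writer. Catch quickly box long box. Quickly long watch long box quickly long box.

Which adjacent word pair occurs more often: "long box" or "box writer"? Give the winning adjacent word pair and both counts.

"long box" (3 vs 1)

"long box": 3 occurrences
"box writer": 1 occurrence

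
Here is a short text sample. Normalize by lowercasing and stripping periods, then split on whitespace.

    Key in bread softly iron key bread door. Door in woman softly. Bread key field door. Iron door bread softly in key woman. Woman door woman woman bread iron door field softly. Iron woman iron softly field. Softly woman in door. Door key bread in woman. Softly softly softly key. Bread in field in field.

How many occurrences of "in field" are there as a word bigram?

2

Scanning the 54 overlapping bigram windows for "in field":
  position 52–53: in field
  position 54–55: in field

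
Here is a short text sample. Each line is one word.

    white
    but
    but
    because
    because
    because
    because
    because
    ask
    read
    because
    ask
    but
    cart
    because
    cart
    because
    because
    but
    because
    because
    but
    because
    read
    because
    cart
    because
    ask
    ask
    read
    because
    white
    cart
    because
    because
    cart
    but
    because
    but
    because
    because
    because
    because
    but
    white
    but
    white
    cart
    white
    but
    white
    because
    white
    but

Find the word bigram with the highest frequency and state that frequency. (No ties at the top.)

Bigram frequencies (highest first):
  because because: 10
  but because: 5
  white but: 4
  cart because: 4
  because but: 4
  because ask: 3
  … (14 more, each ≤ 3)

"because because", 10 times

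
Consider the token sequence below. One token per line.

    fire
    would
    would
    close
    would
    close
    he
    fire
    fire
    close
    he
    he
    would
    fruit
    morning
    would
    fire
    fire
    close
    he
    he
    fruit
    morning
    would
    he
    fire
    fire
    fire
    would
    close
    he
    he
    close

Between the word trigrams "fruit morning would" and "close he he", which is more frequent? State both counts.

"close he he" (3 vs 2)

"fruit morning would": 2 occurrences
"close he he": 3 occurrences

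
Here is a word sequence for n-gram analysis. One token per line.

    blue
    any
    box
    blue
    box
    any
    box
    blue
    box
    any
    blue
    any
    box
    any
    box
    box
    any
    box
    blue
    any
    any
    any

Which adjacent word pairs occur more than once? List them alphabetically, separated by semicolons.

Bigram counts meeting the condition (more than once):
  any any: 2
  any box: 5
  blue any: 3
  blue box: 2
  box any: 4
  box blue: 3

any any; any box; blue any; blue box; box any; box blue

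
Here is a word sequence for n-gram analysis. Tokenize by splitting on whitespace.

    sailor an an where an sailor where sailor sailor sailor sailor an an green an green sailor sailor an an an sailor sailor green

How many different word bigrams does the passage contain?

12

24 tokens → 23 bigram windows in total.
Repeated bigrams (each contributes count−1 duplicates):
  sailor sailor: 5
  an an: 4
  sailor an: 3
  an green: 2
  an sailor: 2
11 duplicate windows → 23 − 11 = 12 distinct.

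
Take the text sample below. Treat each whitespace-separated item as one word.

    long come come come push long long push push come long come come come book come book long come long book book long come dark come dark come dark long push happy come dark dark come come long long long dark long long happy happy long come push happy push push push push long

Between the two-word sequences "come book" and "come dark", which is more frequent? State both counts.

"come dark" (4 vs 2)

"come book": 2 occurrences
"come dark": 4 occurrences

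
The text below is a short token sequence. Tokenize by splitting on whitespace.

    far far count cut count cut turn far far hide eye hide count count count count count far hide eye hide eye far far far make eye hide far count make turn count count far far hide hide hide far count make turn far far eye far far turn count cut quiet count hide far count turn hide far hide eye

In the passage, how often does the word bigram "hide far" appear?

4

Scanning the 60 overlapping bigram windows for "hide far":
  position 28–29: hide far
  position 39–40: hide far
  position 54–55: hide far
  position 58–59: hide far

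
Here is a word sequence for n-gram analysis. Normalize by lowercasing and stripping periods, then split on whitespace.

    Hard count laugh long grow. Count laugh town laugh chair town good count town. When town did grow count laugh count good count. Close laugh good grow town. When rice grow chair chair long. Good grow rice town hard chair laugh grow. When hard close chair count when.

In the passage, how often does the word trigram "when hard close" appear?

Scanning the 46 overlapping trigram windows for "when hard close":
  position 43–45: when hard close

1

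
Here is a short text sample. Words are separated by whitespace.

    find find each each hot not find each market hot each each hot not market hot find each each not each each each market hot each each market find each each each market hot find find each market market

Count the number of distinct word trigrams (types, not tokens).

39 tokens → 37 trigram windows in total.
Repeated trigrams (each contributes count−1 duplicates):
  each each market: 3
  each market hot: 3
  find each each: 3
  each each each: 2
  each each hot: 2
  each hot not: 2
  find each market: 2
  find find each: 2
  … (3 more repeated)
14 duplicate windows → 37 − 14 = 23 distinct.

23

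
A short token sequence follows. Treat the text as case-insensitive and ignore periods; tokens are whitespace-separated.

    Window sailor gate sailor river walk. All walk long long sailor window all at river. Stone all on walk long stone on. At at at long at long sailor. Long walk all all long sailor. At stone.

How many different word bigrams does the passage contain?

30

37 tokens → 36 bigram windows in total.
Repeated bigrams (each contributes count−1 duplicates):
  long sailor: 3
  at at: 2
  at long: 2
  walk all: 2
  walk long: 2
6 duplicate windows → 36 − 6 = 30 distinct.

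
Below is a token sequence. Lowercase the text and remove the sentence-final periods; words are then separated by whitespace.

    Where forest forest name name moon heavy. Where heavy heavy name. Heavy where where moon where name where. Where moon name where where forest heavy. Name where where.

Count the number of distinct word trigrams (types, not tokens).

28 tokens → 26 trigram windows in total.
Repeated trigrams (each contributes count−1 duplicates):
  name where where: 3
  where where moon: 2
3 duplicate windows → 26 − 3 = 23 distinct.

23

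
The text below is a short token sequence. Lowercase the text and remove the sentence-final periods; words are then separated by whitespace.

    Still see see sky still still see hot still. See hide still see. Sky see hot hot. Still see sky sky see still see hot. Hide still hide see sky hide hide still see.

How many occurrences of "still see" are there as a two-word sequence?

Scanning the 33 overlapping bigram windows for "still see":
  position 1–2: still see
  position 6–7: still see
  position 9–10: still see
  position 12–13: still see
  position 18–19: still see
  position 23–24: still see
  position 33–34: still see

7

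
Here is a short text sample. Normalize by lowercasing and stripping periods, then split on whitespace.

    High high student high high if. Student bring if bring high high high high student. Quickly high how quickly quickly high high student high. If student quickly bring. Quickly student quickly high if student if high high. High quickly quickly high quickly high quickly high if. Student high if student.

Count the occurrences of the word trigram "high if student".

Scanning the 48 overlapping trigram windows for "high if student":
  position 5–7: high if student
  position 24–26: high if student
  position 32–34: high if student
  position 45–47: high if student
  position 48–50: high if student

5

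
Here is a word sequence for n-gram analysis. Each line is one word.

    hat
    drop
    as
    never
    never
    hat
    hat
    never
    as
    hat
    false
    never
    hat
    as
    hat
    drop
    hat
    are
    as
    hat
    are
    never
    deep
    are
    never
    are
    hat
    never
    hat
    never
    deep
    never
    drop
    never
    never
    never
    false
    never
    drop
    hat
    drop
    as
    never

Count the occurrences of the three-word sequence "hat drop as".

Scanning the 41 overlapping trigram windows for "hat drop as":
  position 1–3: hat drop as
  position 40–42: hat drop as

2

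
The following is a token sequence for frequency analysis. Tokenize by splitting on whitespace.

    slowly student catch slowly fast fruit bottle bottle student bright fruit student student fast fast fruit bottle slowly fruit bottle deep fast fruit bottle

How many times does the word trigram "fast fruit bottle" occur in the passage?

Scanning the 22 overlapping trigram windows for "fast fruit bottle":
  position 5–7: fast fruit bottle
  position 15–17: fast fruit bottle
  position 22–24: fast fruit bottle

3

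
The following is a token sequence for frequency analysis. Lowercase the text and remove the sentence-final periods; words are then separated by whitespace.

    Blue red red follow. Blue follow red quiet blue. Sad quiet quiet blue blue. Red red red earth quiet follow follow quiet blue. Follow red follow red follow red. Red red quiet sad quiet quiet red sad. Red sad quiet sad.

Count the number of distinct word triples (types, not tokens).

33

41 tokens → 39 trigram windows in total.
Repeated trigrams (each contributes count−1 duplicates):
  blue follow red: 2
  blue red red: 2
  follow red follow: 2
  red follow red: 2
  red red red: 2
  sad quiet quiet: 2
6 duplicate windows → 39 − 6 = 33 distinct.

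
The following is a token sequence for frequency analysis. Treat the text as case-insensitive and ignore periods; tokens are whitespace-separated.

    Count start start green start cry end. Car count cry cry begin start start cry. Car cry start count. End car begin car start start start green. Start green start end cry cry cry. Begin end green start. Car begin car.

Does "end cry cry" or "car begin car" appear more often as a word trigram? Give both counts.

"end cry cry": 1 occurrence
"car begin car": 2 occurrences

"car begin car" (2 vs 1)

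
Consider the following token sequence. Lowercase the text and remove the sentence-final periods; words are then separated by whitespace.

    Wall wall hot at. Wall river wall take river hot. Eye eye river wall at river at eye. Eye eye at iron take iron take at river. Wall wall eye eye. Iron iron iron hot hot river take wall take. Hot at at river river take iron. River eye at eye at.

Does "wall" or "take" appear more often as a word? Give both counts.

"wall": 8 occurrences
"take": 6 occurrences

"wall" (8 vs 6)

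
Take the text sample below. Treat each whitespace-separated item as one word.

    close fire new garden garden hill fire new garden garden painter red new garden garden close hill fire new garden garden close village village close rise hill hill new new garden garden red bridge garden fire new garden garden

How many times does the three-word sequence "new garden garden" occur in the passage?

Scanning the 37 overlapping trigram windows for "new garden garden":
  position 3–5: new garden garden
  position 8–10: new garden garden
  position 13–15: new garden garden
  position 19–21: new garden garden
  position 30–32: new garden garden
  position 37–39: new garden garden

6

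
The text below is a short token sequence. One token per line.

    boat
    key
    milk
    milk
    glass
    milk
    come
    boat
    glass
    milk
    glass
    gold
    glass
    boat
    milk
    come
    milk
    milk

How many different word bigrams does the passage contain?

13

18 tokens → 17 bigram windows in total.
Repeated bigrams (each contributes count−1 duplicates):
  glass milk: 2
  milk come: 2
  milk glass: 2
  milk milk: 2
4 duplicate windows → 17 − 4 = 13 distinct.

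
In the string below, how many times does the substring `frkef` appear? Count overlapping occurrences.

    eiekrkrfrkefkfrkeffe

Sliding a length-5 window over the 20 characters (16 positions):
  position 8–12: frkef
  position 14–18: frkef

2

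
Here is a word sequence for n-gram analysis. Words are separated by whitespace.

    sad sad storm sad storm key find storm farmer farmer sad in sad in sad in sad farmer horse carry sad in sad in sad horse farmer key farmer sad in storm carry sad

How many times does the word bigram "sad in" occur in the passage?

6

Scanning the 33 overlapping bigram windows for "sad in":
  position 11–12: sad in
  position 13–14: sad in
  position 15–16: sad in
  position 21–22: sad in
  position 23–24: sad in
  position 30–31: sad in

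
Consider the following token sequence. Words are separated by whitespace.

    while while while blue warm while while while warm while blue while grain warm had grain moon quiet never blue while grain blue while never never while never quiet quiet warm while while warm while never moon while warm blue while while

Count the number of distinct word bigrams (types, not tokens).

24

42 tokens → 41 bigram windows in total.
Repeated bigrams (each contributes count−1 duplicates):
  while while: 6
  blue while: 4
  warm while: 4
  while never: 3
  while warm: 3
  while blue: 2
  while grain: 2
17 duplicate windows → 41 − 17 = 24 distinct.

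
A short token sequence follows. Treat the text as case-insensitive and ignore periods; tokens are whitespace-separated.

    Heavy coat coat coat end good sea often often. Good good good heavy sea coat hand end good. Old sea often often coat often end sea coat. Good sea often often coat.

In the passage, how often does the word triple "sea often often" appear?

3

Scanning the 30 overlapping trigram windows for "sea often often":
  position 7–9: sea often often
  position 20–22: sea often often
  position 29–31: sea often often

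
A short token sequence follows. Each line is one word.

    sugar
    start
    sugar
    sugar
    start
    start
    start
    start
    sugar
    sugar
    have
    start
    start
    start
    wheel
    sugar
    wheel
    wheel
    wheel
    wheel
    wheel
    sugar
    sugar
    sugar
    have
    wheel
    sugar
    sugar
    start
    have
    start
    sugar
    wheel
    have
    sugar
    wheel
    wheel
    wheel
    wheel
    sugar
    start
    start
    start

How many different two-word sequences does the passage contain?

43 tokens → 42 bigram windows in total.
Repeated bigrams (each contributes count−1 duplicates):
  start start: 7
  wheel wheel: 7
  sugar sugar: 5
  sugar start: 4
  wheel sugar: 4
  start sugar: 3
  sugar wheel: 3
  have start: 2
  … (1 more repeated)
28 duplicate windows → 42 − 28 = 14 distinct.

14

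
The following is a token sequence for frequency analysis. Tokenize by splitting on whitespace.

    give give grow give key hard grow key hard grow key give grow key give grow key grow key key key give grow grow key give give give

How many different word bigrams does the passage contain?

28 tokens → 27 bigram windows in total.
Repeated bigrams (each contributes count−1 duplicates):
  grow key: 6
  give grow: 4
  key give: 4
  give give: 3
  hard grow: 2
  key hard: 2
  key key: 2
16 duplicate windows → 27 − 16 = 11 distinct.

11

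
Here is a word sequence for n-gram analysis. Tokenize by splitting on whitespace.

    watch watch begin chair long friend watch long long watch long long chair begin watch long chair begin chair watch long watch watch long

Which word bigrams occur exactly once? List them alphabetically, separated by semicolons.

begin watch; chair long; chair watch; friend watch; long friend; watch begin

Bigram counts meeting the condition (exactly once):
  begin watch: 1
  chair long: 1
  chair watch: 1
  friend watch: 1
  long friend: 1
  watch begin: 1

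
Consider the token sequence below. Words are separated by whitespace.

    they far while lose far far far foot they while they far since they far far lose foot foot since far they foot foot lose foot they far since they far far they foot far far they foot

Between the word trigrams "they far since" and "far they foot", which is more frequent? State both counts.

"they far since": 2 occurrences
"far they foot": 3 occurrences

"far they foot" (3 vs 2)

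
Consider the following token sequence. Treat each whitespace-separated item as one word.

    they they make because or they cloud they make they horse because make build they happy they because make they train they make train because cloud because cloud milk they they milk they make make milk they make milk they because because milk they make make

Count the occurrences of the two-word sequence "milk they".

5

Scanning the 45 overlapping bigram windows for "milk they":
  position 29–30: milk they
  position 32–33: milk they
  position 36–37: milk they
  position 39–40: milk they
  position 43–44: milk they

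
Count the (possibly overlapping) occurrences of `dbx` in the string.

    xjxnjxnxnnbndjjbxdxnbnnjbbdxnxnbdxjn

0

Sliding a length-3 window over the 36 characters (34 positions):
  (no match at any position)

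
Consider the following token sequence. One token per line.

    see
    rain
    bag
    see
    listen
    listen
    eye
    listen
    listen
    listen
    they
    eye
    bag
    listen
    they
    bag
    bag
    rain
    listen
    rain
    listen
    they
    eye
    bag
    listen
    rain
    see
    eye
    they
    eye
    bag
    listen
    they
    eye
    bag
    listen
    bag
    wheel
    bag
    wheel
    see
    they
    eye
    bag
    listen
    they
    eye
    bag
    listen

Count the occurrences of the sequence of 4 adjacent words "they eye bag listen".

Scanning the 46 overlapping 4-gram windows for "they eye bag listen":
  position 11–14: they eye bag listen
  position 22–25: they eye bag listen
  position 29–32: they eye bag listen
  position 33–36: they eye bag listen
  position 42–45: they eye bag listen
  position 46–49: they eye bag listen

6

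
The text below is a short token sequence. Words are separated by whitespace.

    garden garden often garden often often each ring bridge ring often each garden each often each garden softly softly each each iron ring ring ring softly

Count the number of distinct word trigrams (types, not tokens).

26 tokens → 24 trigram windows in total.
Repeated trigrams (each contributes count−1 duplicates):
  often each garden: 2
1 duplicate windows → 24 − 1 = 23 distinct.

23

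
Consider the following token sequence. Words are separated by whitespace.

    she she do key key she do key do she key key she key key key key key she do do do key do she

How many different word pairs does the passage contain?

25 tokens → 24 bigram windows in total.
Repeated bigrams (each contributes count−1 duplicates):
  key key: 6
  do key: 3
  key she: 3
  she do: 3
  do do: 2
  do she: 2
  key do: 2
  she key: 2
15 duplicate windows → 24 − 15 = 9 distinct.

9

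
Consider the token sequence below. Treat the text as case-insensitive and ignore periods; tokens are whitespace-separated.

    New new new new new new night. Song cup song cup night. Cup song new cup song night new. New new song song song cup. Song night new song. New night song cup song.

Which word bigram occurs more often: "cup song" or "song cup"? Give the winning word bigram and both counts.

"cup song" (5 vs 4)

"cup song": 5 occurrences
"song cup": 4 occurrences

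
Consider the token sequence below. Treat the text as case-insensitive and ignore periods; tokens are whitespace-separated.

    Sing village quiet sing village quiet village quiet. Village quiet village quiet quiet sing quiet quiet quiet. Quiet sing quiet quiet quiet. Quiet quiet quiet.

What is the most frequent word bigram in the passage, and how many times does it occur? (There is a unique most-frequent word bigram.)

"quiet quiet", 9 times

Bigram frequencies (highest first):
  quiet quiet: 9
  village quiet: 5
  quiet sing: 3
  quiet village: 3
  sing village: 2
  sing quiet: 2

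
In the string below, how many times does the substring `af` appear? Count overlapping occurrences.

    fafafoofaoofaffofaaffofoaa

4

Sliding a length-2 window over the 26 characters (25 positions):
  position 2–3: af
  position 4–5: af
  position 13–14: af
  position 19–20: af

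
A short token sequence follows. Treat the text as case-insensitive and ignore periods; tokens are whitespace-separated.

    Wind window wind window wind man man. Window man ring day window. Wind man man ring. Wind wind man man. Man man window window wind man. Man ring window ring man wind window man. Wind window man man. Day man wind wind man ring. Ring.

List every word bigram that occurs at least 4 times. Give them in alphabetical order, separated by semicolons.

Bigram counts meeting the condition (at least 4 times):
  man man: 7
  man ring: 4
  wind man: 5
  wind window: 4
  window wind: 4

man man; man ring; wind man; wind window; window wind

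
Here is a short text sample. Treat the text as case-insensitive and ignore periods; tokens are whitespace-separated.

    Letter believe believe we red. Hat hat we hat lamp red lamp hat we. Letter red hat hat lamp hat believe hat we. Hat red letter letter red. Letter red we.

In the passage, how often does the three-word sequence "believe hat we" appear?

Scanning the 29 overlapping trigram windows for "believe hat we":
  position 21–23: believe hat we

1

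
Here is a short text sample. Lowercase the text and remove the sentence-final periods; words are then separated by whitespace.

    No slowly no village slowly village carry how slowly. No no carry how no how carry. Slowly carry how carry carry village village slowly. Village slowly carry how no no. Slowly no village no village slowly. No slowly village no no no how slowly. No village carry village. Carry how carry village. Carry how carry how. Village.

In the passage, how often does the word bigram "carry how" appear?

Scanning the 56 overlapping bigram windows for "carry how":
  position 7–8: carry how
  position 12–13: carry how
  position 18–19: carry how
  position 27–28: carry how
  position 49–50: carry how
  position 53–54: carry how
  position 55–56: carry how

7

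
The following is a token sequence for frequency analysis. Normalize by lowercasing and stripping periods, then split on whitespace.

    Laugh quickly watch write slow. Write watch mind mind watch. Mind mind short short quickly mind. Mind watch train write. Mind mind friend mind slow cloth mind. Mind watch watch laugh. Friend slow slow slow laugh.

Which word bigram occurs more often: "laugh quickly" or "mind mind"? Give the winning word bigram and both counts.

"mind mind" (5 vs 1)

"laugh quickly": 1 occurrence
"mind mind": 5 occurrences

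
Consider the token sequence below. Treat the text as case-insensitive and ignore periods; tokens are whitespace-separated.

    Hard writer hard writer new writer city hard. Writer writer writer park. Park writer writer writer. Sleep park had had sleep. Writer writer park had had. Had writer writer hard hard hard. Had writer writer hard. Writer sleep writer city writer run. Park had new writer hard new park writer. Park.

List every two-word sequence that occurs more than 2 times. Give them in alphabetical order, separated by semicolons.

had had; hard writer; park had; writer hard; writer park; writer writer

Bigram counts meeting the condition (more than 2 times):
  had had: 3
  hard writer: 4
  park had: 3
  writer hard: 4
  writer park: 3
  writer writer: 7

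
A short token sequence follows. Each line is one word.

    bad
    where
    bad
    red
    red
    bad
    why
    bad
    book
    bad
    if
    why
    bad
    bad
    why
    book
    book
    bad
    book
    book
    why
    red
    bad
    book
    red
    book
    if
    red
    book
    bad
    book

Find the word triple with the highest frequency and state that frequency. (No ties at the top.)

"book bad book", 2 times

Trigram frequencies (highest first):
  book bad book: 2
  bad where bad: 1
  where bad red: 1
  bad red red: 1
  red red bad: 1
  red bad why: 1
  … (22 more, each ≤ 1)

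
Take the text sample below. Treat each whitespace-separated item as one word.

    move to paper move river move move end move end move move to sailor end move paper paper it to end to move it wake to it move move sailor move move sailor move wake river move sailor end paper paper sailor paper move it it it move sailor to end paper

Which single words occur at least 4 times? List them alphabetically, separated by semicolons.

end; it; move; paper; sailor; to

Unigram counts meeting the condition (at least 4 times):
  end: 6
  it: 6
  move: 17
  paper: 7
  sailor: 6
  to: 6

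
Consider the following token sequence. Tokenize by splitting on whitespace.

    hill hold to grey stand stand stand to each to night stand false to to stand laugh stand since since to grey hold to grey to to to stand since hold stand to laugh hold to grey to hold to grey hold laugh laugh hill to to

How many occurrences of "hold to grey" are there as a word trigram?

Scanning the 45 overlapping trigram windows for "hold to grey":
  position 2–4: hold to grey
  position 23–25: hold to grey
  position 35–37: hold to grey
  position 39–41: hold to grey

4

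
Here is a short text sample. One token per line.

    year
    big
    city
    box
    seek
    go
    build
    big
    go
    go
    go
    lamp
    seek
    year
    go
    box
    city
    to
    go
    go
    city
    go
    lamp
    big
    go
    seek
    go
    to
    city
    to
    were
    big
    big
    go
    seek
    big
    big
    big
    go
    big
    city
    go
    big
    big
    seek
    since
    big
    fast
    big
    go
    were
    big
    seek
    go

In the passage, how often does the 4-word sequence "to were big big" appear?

1

Scanning the 51 overlapping 4-gram windows for "to were big big":
  position 30–33: to were big big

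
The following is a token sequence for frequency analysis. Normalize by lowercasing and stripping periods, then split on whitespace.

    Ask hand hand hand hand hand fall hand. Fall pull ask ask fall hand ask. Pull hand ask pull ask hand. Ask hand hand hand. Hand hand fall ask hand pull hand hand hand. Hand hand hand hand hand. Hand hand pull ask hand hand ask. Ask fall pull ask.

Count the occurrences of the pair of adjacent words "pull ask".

Scanning the 49 overlapping bigram windows for "pull ask":
  position 10–11: pull ask
  position 19–20: pull ask
  position 42–43: pull ask
  position 49–50: pull ask

4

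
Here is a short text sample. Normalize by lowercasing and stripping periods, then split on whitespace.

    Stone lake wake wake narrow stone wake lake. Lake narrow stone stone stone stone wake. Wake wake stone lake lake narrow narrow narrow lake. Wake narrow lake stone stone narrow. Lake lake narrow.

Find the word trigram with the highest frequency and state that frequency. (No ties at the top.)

Trigram frequencies (highest first):
  lake lake narrow: 3
  stone stone stone: 2
  stone lake wake: 1
  lake wake wake: 1
  wake wake narrow: 1
  wake narrow stone: 1
  … (22 more, each ≤ 1)

"lake lake narrow", 3 times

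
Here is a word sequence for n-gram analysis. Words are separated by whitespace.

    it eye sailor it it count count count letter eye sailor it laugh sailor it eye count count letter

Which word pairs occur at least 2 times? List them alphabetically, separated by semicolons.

Bigram counts meeting the condition (at least 2 times):
  count count: 3
  count letter: 2
  eye sailor: 2
  it eye: 2
  sailor it: 3

count count; count letter; eye sailor; it eye; sailor it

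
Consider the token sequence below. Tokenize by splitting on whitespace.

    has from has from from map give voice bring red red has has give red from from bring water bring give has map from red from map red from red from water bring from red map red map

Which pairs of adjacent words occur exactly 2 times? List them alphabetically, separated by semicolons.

from from; from map; has from; map red; red map; water bring

Bigram counts meeting the condition (exactly 2 times):
  from from: 2
  from map: 2
  has from: 2
  map red: 2
  red map: 2
  water bring: 2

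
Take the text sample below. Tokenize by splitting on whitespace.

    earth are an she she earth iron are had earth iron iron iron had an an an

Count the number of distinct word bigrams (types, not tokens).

17 tokens → 16 bigram windows in total.
Repeated bigrams (each contributes count−1 duplicates):
  an an: 2
  earth iron: 2
  iron iron: 2
3 duplicate windows → 16 − 3 = 13 distinct.

13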